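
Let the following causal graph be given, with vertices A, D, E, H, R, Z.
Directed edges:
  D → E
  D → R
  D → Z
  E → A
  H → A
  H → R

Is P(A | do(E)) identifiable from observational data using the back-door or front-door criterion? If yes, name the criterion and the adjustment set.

P(A|do(E)): backdoor, adjust for ∅.

desc(E)\{E}={A}; candidates ⊆ {D,H,R,Z}.
∅: E⊥A given ∅ in G with E→· removed — back-door holds.
P(A|do(E)) = P(A|E) — no adjustment needed.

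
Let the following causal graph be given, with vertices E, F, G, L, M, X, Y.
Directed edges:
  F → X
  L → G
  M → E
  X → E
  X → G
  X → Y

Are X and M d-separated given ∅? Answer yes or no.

Bayes-Ball from X | ∅ reaches {E,F,G,Y}.
M ∉ reach(X|∅) ⇒ X ⊥ M | ∅.

Yes — X ⊥ M | ∅.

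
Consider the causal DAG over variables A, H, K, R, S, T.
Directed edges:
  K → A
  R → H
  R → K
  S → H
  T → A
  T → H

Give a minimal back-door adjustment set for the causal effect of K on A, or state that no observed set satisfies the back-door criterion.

desc(K)\{K}={A}; candidates ⊆ {H,R,S,T}.
∅: K⊥A given ∅ in G with K→· removed — back-door holds.

K→A: minimal back-door set ∅.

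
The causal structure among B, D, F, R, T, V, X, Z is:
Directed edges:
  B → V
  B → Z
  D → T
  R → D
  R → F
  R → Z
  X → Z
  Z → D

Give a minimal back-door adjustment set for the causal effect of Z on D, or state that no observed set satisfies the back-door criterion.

desc(Z)\{Z}={D,T}; candidates ⊆ {B,F,R,V,X}.
size 0: {}; under {} Z still reaches {B,D,F,R,T,V,X} ∋ D.
{R}: Z⊥D given {R} in G with Z→· removed — back-door holds.

Z→D: minimal back-door set {R}.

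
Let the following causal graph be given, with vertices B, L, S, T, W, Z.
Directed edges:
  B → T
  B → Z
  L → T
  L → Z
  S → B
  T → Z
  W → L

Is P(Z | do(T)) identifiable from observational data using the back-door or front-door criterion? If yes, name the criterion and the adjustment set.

desc(T)\{T}={Z}; candidates ⊆ {B,L,S,W}.
size 0: {}; under {} T still reaches {B,L,S,W,Z} ∋ Z.
size 1: {B}, {L}, {S} …(+1); under {B} T still reaches {L,W,Z} ∋ Z.
{B,L}: T⊥Z given {B,L} in G with T→· removed — back-door holds.
P(Z|do(T)) = Σ_{B,L} P(Z|T,B,L)·P(B,L).

P(Z|do(T)): backdoor, adjust for {B, L}.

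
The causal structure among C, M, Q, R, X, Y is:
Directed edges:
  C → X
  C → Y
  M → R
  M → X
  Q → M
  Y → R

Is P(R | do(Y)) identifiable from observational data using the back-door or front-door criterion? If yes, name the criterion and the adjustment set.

desc(Y)\{Y}={R}; candidates ⊆ {C,M,Q,X}.
∅: Y⊥R given ∅ in G with Y→· removed — back-door holds.
P(R|do(Y)) = P(R|Y) — no adjustment needed.

P(R|do(Y)): backdoor, adjust for ∅.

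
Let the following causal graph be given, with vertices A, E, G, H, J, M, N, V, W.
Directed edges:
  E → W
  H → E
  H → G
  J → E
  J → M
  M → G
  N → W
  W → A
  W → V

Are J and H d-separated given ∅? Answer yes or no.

Yes — J ⊥ H | ∅.

Bayes-Ball from J | ∅ reaches {A,E,G,M,V,W}.
H ∉ reach(J|∅) ⇒ J ⊥ H | ∅.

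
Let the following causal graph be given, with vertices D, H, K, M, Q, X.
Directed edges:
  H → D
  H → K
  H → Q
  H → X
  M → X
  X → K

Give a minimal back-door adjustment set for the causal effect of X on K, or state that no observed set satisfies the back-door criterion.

desc(X)\{X}={K}; candidates ⊆ {D,H,M,Q}.
size 0: {}; under {} X still reaches {D,H,K,M,Q} ∋ K.
{H}: X⊥K given {H} in G with X→· removed — back-door holds.

X→K: minimal back-door set {H}.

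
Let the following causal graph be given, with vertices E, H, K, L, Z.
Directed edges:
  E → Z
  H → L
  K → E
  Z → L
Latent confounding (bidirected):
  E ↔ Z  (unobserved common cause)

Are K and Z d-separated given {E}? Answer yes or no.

Bayes-Ball from K | {E} reaches {L,Z}.
Z ∈ reach(K|{E}) ⇒ K ⊥̸ Z | {E}.

No — K and Z are d-connected given {E}.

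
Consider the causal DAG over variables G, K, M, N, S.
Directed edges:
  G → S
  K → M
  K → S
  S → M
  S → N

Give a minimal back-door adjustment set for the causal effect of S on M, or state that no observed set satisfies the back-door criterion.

S→M: minimal back-door set {K}.

desc(S)\{S}={M,N}; candidates ⊆ {G,K}.
size 0: {}; under {} S still reaches {G,K,M} ∋ M.
{K}: S⊥M given {K} in G with S→· removed — back-door holds.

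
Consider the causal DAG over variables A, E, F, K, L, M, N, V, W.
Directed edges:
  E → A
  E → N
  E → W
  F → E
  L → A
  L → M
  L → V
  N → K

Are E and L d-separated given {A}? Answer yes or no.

No — E and L are d-connected given {A}.

Bayes-Ball from E | {A} reaches {F,K,L,M,N,V,W}.
L ∈ reach(E|{A}) ⇒ E ⊥̸ L | {A}.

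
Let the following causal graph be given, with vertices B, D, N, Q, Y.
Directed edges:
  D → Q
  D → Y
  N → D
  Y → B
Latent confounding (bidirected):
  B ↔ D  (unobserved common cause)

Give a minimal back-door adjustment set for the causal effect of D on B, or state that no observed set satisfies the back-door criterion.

D→B: no observed back-door set.

desc(D)\{D}={B,Q,Y}; candidates ⊆ {N}.
D↔B: latent back-door arc(s) into D.
size 0: {}; under {} D still reaches {B,N} ∋ B.
size 1: {N}; under {N} D still reaches {B} ∋ B.
D↔B cannot be blocked by any observed set — no back-door set.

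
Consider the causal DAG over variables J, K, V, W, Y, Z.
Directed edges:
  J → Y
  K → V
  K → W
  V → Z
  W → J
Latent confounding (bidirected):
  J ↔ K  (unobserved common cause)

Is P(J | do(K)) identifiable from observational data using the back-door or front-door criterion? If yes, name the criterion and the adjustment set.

P(J|do(K)): frontdoor, adjust for {W}.

desc(K)\{K}={J,V,W,Y,Z}; candidates ⊆ {—}.
K↔J: latent back-door arc(s) into K.
size 0: {}; under {} K still reaches {J,Y} ∋ J.
K↔J cannot be blocked by any observed set — no back-door set.
{W}: (i) intercepts every directed K→J path; (ii) no back-door K→{W}; (iii) {K} blocks every back-door {W}→J. Front-door holds.
P(J|do(K)) = Σ_{W} P(W|K) Σ_{K'} P(J|W,K')P(K').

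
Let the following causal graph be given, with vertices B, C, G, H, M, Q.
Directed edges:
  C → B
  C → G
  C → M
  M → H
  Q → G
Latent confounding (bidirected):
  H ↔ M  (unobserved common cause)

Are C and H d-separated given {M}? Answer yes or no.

No — C and H are d-connected given {M}.

Bayes-Ball from C | {M} reaches {B,G,H}.
H ∈ reach(C|{M}) ⇒ C ⊥̸ H | {M}.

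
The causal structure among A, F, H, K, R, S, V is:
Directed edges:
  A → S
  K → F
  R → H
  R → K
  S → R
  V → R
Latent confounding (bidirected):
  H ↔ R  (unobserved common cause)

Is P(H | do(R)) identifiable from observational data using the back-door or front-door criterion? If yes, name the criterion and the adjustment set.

P(H|do(R)): not identifiable (no BD/FD set).

desc(R)\{R}={F,H,K}; candidates ⊆ {A,S,V}.
R↔H: latent back-door arc(s) into R.
size 0: {}; under {} R still reaches {A,H,S,V} ∋ H.
size 1: {A}, {S}, {V}; under {A} R still reaches {H,S,V} ∋ H.
size 2: {A,S}, {A,V}, {S,V}; under {A,S} R still reaches {H,V} ∋ H.
R↔H cannot be blocked by any observed set — no back-door set.
No mediator lies on a directed R→…→H path.
Neither criterion identifies P(H|do(R)) in this graph.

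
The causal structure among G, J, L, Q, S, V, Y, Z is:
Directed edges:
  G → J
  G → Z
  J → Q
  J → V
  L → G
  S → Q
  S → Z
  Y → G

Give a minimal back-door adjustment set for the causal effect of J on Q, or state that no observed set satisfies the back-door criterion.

desc(J)\{J}={Q,V}; candidates ⊆ {G,L,S,Y,Z}.
∅: J⊥Q given ∅ in G with J→· removed — back-door holds.

J→Q: minimal back-door set ∅.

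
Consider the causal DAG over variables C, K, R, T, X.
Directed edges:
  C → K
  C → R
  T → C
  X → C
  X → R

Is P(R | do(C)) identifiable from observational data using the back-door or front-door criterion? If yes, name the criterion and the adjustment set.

desc(C)\{C}={K,R}; candidates ⊆ {T,X}.
size 0: {}; under {} C still reaches {R,T,X} ∋ R.
{X}: C⊥R given {X} in G with C→· removed — back-door holds.
P(R|do(C)) = Σ_{X} P(R|C,X)·P(X).

P(R|do(C)): backdoor, adjust for {X}.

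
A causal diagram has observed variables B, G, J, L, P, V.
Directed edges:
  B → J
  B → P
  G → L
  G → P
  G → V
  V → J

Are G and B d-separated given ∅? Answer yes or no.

Yes — G ⊥ B | ∅.

Bayes-Ball from G | ∅ reaches {J,L,P,V}.
B ∉ reach(G|∅) ⇒ G ⊥ B | ∅.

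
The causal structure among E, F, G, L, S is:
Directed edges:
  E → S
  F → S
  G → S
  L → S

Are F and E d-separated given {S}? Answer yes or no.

Bayes-Ball from F | {S} reaches {E,G,L}.
E ∈ reach(F|{S}) ⇒ F ⊥̸ E | {S}.

No — F and E are d-connected given {S}.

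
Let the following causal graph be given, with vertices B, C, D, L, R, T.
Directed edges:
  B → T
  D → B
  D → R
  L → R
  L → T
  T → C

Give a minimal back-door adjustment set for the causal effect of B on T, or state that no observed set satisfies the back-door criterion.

desc(B)\{B}={C,T}; candidates ⊆ {D,L,R}.
∅: B⊥T given ∅ in G with B→· removed — back-door holds.

B→T: minimal back-door set ∅.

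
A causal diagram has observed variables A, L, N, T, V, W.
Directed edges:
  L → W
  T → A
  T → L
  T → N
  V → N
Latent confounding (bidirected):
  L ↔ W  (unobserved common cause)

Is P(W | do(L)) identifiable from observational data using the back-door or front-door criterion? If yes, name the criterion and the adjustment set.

desc(L)\{L}={W}; candidates ⊆ {A,N,T,V}.
L↔W: latent back-door arc(s) into L.
size 0: {}; under {} L still reaches {A,N,T,W} ∋ W.
size 1: {A}, {N}, {T} …(+1); under {A} L still reaches {N,T,W} ∋ W.
size 2: {A,N}, {A,T}, {A,V} …(+3); under {A,N} L still reaches {T,V,W} ∋ W.
L↔W cannot be blocked by any observed set — no back-door set.
No mediator lies on a directed L→…→W path.
Neither criterion identifies P(W|do(L)) in this graph.

P(W|do(L)): not identifiable (no BD/FD set).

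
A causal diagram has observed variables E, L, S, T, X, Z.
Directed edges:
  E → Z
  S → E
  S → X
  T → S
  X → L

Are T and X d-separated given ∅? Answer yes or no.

Bayes-Ball from T | ∅ reaches {E,L,S,X,Z}.
X ∈ reach(T|∅) ⇒ T ⊥̸ X | ∅.

No — T and X are d-connected given ∅.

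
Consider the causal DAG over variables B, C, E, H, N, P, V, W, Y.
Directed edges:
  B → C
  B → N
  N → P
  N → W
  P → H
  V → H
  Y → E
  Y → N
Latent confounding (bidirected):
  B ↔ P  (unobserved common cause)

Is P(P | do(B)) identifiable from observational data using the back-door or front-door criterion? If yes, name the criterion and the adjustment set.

P(P|do(B)): frontdoor, adjust for {N}.

desc(B)\{B}={C,H,N,P,W}; candidates ⊆ {E,V,Y}.
B↔P: latent back-door arc(s) into B.
size 0: {}; under {} B still reaches {H,P} ∋ P.
size 1: {E}, {V}, {Y}; under {E} B still reaches {H,P} ∋ P.
size 2: {E,V}, {E,Y}, {V,Y}; under {E,V} B still reaches {H,P} ∋ P.
B↔P cannot be blocked by any observed set — no back-door set.
{N}: (i) intercepts every directed B→P path; (ii) no back-door B→{N}; (iii) {B} blocks every back-door {N}→P. Front-door holds.
P(P|do(B)) = Σ_{N} P(N|B) Σ_{B'} P(P|N,B')P(B').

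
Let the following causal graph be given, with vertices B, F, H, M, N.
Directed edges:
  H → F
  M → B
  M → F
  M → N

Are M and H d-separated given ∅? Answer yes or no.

Yes — M ⊥ H | ∅.

Bayes-Ball from M | ∅ reaches {B,F,N}.
H ∉ reach(M|∅) ⇒ M ⊥ H | ∅.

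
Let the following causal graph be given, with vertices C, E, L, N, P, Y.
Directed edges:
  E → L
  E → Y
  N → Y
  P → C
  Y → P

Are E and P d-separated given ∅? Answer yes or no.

Bayes-Ball from E | ∅ reaches {C,L,P,Y}.
P ∈ reach(E|∅) ⇒ E ⊥̸ P | ∅.

No — E and P are d-connected given ∅.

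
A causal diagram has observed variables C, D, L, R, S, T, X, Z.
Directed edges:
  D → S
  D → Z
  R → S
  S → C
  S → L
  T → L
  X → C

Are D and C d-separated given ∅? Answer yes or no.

Bayes-Ball from D | ∅ reaches {C,L,S,Z}.
C ∈ reach(D|∅) ⇒ D ⊥̸ C | ∅.

No — D and C are d-connected given ∅.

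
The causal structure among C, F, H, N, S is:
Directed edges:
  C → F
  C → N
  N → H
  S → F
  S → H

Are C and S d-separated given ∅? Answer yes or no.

Bayes-Ball from C | ∅ reaches {F,H,N}.
S ∉ reach(C|∅) ⇒ C ⊥ S | ∅.

Yes — C ⊥ S | ∅.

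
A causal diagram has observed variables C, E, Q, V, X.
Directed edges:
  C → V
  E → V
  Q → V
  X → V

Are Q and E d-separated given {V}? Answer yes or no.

Bayes-Ball from Q | {V} reaches {C,E,X}.
E ∈ reach(Q|{V}) ⇒ Q ⊥̸ E | {V}.

No — Q and E are d-connected given {V}.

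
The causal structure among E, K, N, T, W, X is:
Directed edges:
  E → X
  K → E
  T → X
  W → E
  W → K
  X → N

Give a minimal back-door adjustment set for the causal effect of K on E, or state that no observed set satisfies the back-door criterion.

K→E: minimal back-door set {W}.

desc(K)\{K}={E,N,X}; candidates ⊆ {T,W}.
size 0: {}; under {} K still reaches {E,N,W,X} ∋ E.
{W}: K⊥E given {W} in G with K→· removed — back-door holds.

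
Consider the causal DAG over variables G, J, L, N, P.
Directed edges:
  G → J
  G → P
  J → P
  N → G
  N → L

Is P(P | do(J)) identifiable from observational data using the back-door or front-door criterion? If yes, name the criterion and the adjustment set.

P(P|do(J)): backdoor, adjust for {G}.

desc(J)\{J}={P}; candidates ⊆ {G,L,N}.
size 0: {}; under {} J still reaches {G,L,N,P} ∋ P.
{G}: J⊥P given {G} in G with J→· removed — back-door holds.
P(P|do(J)) = Σ_{G} P(P|J,G)·P(G).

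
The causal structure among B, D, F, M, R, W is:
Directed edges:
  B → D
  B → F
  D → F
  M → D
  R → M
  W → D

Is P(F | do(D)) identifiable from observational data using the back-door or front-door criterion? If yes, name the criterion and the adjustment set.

desc(D)\{D}={F}; candidates ⊆ {B,M,R,W}.
size 0: {}; under {} D still reaches {B,F,M,R,W} ∋ F.
{B}: D⊥F given {B} in G with D→· removed — back-door holds.
P(F|do(D)) = Σ_{B} P(F|D,B)·P(B).

P(F|do(D)): backdoor, adjust for {B}.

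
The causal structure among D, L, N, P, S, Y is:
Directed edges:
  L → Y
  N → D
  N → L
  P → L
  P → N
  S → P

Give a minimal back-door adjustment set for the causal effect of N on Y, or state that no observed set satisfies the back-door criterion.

desc(N)\{N}={D,L,Y}; candidates ⊆ {P,S}.
size 0: {}; under {} N still reaches {L,P,S,Y} ∋ Y.
{P}: N⊥Y given {P} in G with N→· removed — back-door holds.

N→Y: minimal back-door set {P}.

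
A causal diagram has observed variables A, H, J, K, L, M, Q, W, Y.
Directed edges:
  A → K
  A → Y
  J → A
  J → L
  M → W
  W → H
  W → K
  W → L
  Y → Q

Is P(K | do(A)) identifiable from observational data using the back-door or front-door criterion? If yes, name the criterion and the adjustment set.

desc(A)\{A}={K,Q,Y}; candidates ⊆ {H,J,L,M,W}.
∅: A⊥K given ∅ in G with A→· removed — back-door holds.
P(K|do(A)) = P(K|A) — no adjustment needed.

P(K|do(A)): backdoor, adjust for ∅.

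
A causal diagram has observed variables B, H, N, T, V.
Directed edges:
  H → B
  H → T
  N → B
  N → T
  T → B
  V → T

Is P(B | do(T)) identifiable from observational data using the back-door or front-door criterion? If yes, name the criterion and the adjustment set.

P(B|do(T)): backdoor, adjust for {H, N}.

desc(T)\{T}={B}; candidates ⊆ {H,N,V}.
size 0: {}; under {} T still reaches {B,H,N,V} ∋ B.
size 1: {H}, {N}, {V}; under {H} T still reaches {B,N,V} ∋ B.
{H,N}: T⊥B given {H,N} in G with T→· removed — back-door holds.
P(B|do(T)) = Σ_{H,N} P(B|T,H,N)·P(H,N).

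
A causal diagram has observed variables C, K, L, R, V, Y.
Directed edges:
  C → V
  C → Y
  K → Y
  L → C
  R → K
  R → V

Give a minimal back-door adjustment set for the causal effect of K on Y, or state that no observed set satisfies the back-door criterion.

desc(K)\{K}={Y}; candidates ⊆ {C,L,R,V}.
∅: K⊥Y given ∅ in G with K→· removed — back-door holds.

K→Y: minimal back-door set ∅.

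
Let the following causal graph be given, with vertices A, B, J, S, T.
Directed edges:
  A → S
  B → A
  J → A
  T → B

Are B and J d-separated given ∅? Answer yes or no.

Yes — B ⊥ J | ∅.

Bayes-Ball from B | ∅ reaches {A,S,T}.
J ∉ reach(B|∅) ⇒ B ⊥ J | ∅.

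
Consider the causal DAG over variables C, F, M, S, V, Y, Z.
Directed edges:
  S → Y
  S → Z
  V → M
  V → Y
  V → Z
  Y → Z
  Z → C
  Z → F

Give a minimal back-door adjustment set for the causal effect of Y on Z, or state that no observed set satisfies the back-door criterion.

desc(Y)\{Y}={C,F,Z}; candidates ⊆ {M,S,V}.
size 0: {}; under {} Y still reaches {C,F,M,S,V,Z} ∋ Z.
size 1: {M}, {S}, {V}; under {M} Y still reaches {C,F,S,V,Z} ∋ Z.
{S,V}: Y⊥Z given {S,V} in G with Y→· removed — back-door holds.

Y→Z: minimal back-door set {S, V}.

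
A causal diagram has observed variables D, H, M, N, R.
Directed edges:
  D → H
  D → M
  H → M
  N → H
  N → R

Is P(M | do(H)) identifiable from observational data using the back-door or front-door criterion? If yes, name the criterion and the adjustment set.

P(M|do(H)): backdoor, adjust for {D}.

desc(H)\{H}={M}; candidates ⊆ {D,N,R}.
size 0: {}; under {} H still reaches {D,M,N,R} ∋ M.
{D}: H⊥M given {D} in G with H→· removed — back-door holds.
P(M|do(H)) = Σ_{D} P(M|H,D)·P(D).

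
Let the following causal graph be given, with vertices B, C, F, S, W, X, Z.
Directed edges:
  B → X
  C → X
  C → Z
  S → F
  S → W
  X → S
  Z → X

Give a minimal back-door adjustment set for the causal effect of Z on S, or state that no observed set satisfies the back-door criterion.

desc(Z)\{Z}={F,S,W,X}; candidates ⊆ {B,C}.
size 0: {}; under {} Z still reaches {C,F,S,W,X} ∋ S.
{C}: Z⊥S given {C} in G with Z→· removed — back-door holds.

Z→S: minimal back-door set {C}.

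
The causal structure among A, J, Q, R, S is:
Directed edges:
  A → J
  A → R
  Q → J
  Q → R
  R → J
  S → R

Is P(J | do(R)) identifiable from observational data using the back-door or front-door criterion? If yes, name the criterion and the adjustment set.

P(J|do(R)): backdoor, adjust for {A, Q}.

desc(R)\{R}={J}; candidates ⊆ {A,Q,S}.
size 0: {}; under {} R still reaches {A,J,Q,S} ∋ J.
size 1: {A}, {Q}, {S}; under {A} R still reaches {J,Q,S} ∋ J.
{A,Q}: R⊥J given {A,Q} in G with R→· removed — back-door holds.
P(J|do(R)) = Σ_{A,Q} P(J|R,A,Q)·P(A,Q).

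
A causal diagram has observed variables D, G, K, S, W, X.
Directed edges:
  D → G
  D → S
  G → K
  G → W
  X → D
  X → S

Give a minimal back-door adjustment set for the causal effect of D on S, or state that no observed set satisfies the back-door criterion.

D→S: minimal back-door set {X}.

desc(D)\{D}={G,K,S,W}; candidates ⊆ {X}.
size 0: {}; under {} D still reaches {S,X} ∋ S.
{X}: D⊥S given {X} in G with D→· removed — back-door holds.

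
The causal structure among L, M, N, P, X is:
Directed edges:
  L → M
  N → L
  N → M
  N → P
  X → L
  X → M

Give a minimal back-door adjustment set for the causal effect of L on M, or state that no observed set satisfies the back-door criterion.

L→M: minimal back-door set {N, X}.

desc(L)\{L}={M}; candidates ⊆ {N,P,X}.
size 0: {}; under {} L still reaches {M,N,P,X} ∋ M.
size 1: {N}, {P}, {X}; under {N} L still reaches {M,X} ∋ M.
{N,X}: L⊥M given {N,X} in G with L→· removed — back-door holds.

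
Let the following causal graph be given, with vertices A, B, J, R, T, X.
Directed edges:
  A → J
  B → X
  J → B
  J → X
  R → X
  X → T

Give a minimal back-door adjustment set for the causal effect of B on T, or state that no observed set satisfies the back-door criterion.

desc(B)\{B}={T,X}; candidates ⊆ {A,J,R}.
size 0: {}; under {} B still reaches {A,J,T,X} ∋ T.
{J}: B⊥T given {J} in G with B→· removed — back-door holds.

B→T: minimal back-door set {J}.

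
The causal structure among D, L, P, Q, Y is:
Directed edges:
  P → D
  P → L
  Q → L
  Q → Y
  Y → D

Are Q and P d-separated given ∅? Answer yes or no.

Yes — Q ⊥ P | ∅.

Bayes-Ball from Q | ∅ reaches {D,L,Y}.
P ∉ reach(Q|∅) ⇒ Q ⊥ P | ∅.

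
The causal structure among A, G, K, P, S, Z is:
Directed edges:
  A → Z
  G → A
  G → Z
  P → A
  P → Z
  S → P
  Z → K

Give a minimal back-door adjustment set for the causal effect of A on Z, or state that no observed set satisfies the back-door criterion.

A→Z: minimal back-door set {G, P}.

desc(A)\{A}={K,Z}; candidates ⊆ {G,P,S}.
size 0: {}; under {} A still reaches {G,K,P,S,Z} ∋ Z.
size 1: {G}, {P}, {S}; under {G} A still reaches {K,P,S,Z} ∋ Z.
{G,P}: A⊥Z given {G,P} in G with A→· removed — back-door holds.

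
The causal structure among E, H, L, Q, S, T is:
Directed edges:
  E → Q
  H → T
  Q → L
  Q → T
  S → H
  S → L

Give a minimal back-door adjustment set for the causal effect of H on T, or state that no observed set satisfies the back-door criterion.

H→T: minimal back-door set ∅.

desc(H)\{H}={T}; candidates ⊆ {E,L,Q,S}.
∅: H⊥T given ∅ in G with H→· removed — back-door holds.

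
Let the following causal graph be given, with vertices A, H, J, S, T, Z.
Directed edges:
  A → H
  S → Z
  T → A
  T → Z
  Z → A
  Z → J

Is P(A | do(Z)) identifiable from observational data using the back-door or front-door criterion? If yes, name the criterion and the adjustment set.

P(A|do(Z)): backdoor, adjust for {T}.

desc(Z)\{Z}={A,H,J}; candidates ⊆ {S,T}.
size 0: {}; under {} Z still reaches {A,H,S,T} ∋ A.
{T}: Z⊥A given {T} in G with Z→· removed — back-door holds.
P(A|do(Z)) = Σ_{T} P(A|Z,T)·P(T).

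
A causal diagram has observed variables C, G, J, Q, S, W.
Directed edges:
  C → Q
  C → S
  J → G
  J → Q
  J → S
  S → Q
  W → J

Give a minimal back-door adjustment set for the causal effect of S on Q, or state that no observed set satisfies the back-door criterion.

S→Q: minimal back-door set {C, J}.

desc(S)\{S}={Q}; candidates ⊆ {C,G,J,W}.
size 0: {}; under {} S still reaches {C,G,J,Q,W} ∋ Q.
size 1: {C}, {G}, {J} …(+1); under {C} S still reaches {G,J,Q,W} ∋ Q.
{C,J}: S⊥Q given {C,J} in G with S→· removed — back-door holds.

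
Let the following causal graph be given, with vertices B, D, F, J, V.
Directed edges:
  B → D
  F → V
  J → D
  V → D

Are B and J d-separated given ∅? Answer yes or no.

Bayes-Ball from B | ∅ reaches {D}.
J ∉ reach(B|∅) ⇒ B ⊥ J | ∅.

Yes — B ⊥ J | ∅.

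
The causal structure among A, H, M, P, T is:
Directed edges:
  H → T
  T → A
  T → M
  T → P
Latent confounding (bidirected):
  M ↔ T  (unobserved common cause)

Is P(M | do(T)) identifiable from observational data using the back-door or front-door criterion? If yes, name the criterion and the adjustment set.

P(M|do(T)): not identifiable (no BD/FD set).

desc(T)\{T}={A,M,P}; candidates ⊆ {H}.
T↔M: latent back-door arc(s) into T.
size 0: {}; under {} T still reaches {H,M} ∋ M.
size 1: {H}; under {H} T still reaches {M} ∋ M.
T↔M cannot be blocked by any observed set — no back-door set.
No mediator lies on a directed T→…→M path.
Neither criterion identifies P(M|do(T)) in this graph.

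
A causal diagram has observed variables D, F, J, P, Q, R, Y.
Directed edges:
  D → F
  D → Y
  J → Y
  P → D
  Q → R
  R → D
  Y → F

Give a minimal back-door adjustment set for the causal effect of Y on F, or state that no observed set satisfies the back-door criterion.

desc(Y)\{Y}={F}; candidates ⊆ {D,J,P,Q,R}.
size 0: {}; under {} Y still reaches {D,F,J,P,Q,R} ∋ F.
{D}: Y⊥F given {D} in G with Y→· removed — back-door holds.

Y→F: minimal back-door set {D}.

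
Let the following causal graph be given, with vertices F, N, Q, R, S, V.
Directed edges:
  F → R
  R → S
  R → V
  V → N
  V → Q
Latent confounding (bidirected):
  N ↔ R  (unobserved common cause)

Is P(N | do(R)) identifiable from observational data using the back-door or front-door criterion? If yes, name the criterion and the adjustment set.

desc(R)\{R}={N,Q,S,V}; candidates ⊆ {F}.
R↔N: latent back-door arc(s) into R.
size 0: {}; under {} R still reaches {F,N} ∋ N.
size 1: {F}; under {F} R still reaches {N} ∋ N.
R↔N cannot be blocked by any observed set — no back-door set.
{V}: (i) intercepts every directed R→N path; (ii) no back-door R→{V}; (iii) {R} blocks every back-door {V}→N. Front-door holds.
P(N|do(R)) = Σ_{V} P(V|R) Σ_{R'} P(N|V,R')P(R').

P(N|do(R)): frontdoor, adjust for {V}.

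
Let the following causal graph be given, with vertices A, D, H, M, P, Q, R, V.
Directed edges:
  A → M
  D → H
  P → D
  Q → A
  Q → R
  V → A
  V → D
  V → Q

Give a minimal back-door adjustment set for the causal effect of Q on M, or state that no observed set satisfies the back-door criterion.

desc(Q)\{Q}={A,M,R}; candidates ⊆ {D,H,P,V}.
size 0: {}; under {} Q still reaches {A,D,H,M,V} ∋ M.
{V}: Q⊥M given {V} in G with Q→· removed — back-door holds.

Q→M: minimal back-door set {V}.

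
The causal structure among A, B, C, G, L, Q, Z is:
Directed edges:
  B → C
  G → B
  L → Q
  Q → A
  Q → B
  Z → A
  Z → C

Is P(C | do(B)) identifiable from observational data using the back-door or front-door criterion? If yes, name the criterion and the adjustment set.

P(C|do(B)): backdoor, adjust for ∅.

desc(B)\{B}={C}; candidates ⊆ {A,G,L,Q,Z}.
∅: B⊥C given ∅ in G with B→· removed — back-door holds.
P(C|do(B)) = P(C|B) — no adjustment needed.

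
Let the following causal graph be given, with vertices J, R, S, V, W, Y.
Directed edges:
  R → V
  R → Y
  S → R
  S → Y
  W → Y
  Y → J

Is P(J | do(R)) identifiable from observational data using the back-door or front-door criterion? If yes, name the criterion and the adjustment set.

desc(R)\{R}={J,V,Y}; candidates ⊆ {S,W}.
size 0: {}; under {} R still reaches {J,S,Y} ∋ J.
{S}: R⊥J given {S} in G with R→· removed — back-door holds.
P(J|do(R)) = Σ_{S} P(J|R,S)·P(S).

P(J|do(R)): backdoor, adjust for {S}.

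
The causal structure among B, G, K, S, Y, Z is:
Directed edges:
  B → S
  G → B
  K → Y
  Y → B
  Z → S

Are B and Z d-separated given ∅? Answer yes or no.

Bayes-Ball from B | ∅ reaches {G,K,S,Y}.
Z ∉ reach(B|∅) ⇒ B ⊥ Z | ∅.

Yes — B ⊥ Z | ∅.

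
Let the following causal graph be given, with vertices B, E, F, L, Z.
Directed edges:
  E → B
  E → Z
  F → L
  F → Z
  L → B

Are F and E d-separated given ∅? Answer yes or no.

Bayes-Ball from F | ∅ reaches {B,L,Z}.
E ∉ reach(F|∅) ⇒ F ⊥ E | ∅.

Yes — F ⊥ E | ∅.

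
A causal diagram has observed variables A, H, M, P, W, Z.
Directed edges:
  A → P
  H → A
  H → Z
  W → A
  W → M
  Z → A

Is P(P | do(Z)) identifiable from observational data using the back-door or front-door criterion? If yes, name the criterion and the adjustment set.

P(P|do(Z)): backdoor, adjust for {H}.

desc(Z)\{Z}={A,P}; candidates ⊆ {H,M,W}.
size 0: {}; under {} Z still reaches {A,H,P} ∋ P.
{H}: Z⊥P given {H} in G with Z→· removed — back-door holds.
P(P|do(Z)) = Σ_{H} P(P|Z,H)·P(H).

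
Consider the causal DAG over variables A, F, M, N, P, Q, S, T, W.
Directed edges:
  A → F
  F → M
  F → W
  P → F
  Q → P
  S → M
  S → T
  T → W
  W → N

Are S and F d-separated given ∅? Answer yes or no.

Bayes-Ball from S | ∅ reaches {M,N,T,W}.
F ∉ reach(S|∅) ⇒ S ⊥ F | ∅.

Yes — S ⊥ F | ∅.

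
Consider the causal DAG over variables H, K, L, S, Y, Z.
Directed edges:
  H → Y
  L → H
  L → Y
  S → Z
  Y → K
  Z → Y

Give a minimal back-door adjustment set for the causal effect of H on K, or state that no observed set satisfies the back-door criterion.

desc(H)\{H}={K,Y}; candidates ⊆ {L,S,Z}.
size 0: {}; under {} H still reaches {K,L,Y} ∋ K.
{L}: H⊥K given {L} in G with H→· removed — back-door holds.

H→K: minimal back-door set {L}.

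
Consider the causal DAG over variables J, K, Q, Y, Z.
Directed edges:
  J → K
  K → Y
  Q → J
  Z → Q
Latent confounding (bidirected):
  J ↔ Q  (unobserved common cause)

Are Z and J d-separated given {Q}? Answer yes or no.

No — Z and J are d-connected given {Q}.

Bayes-Ball from Z | {Q} reaches {J,K,Y}.
J ∈ reach(Z|{Q}) ⇒ Z ⊥̸ J | {Q}.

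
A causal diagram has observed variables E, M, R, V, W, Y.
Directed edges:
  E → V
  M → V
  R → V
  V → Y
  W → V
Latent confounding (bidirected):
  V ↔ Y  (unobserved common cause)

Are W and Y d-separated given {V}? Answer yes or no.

No — W and Y are d-connected given {V}.

Bayes-Ball from W | {V} reaches {E,M,R,Y}.
Y ∈ reach(W|{V}) ⇒ W ⊥̸ Y | {V}.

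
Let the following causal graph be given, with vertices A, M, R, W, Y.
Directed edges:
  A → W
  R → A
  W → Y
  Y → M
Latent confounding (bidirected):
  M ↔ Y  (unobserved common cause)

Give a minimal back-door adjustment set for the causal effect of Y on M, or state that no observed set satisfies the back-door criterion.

desc(Y)\{Y}={M}; candidates ⊆ {A,R,W}.
Y↔M: latent back-door arc(s) into Y.
size 0: {}; under {} Y still reaches {A,M,R,W} ∋ M.
size 1: {A}, {R}, {W}; under {A} Y still reaches {M,W} ∋ M.
size 2: {A,R}, {A,W}, {R,W}; under {A,R} Y still reaches {M,W} ∋ M.
Y↔M cannot be blocked by any observed set — no back-door set.

Y→M: no observed back-door set.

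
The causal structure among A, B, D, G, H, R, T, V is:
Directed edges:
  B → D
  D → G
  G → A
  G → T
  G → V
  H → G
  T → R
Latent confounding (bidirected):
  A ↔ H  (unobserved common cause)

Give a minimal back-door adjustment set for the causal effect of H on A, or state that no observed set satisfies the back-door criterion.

desc(H)\{H}={A,G,R,T,V}; candidates ⊆ {B,D}.
H↔A: latent back-door arc(s) into H.
size 0: {}; under {} H still reaches {A} ∋ A.
size 1: {B}, {D}; under {B} H still reaches {A} ∋ A.
size 2: {B,D}; under {B,D} H still reaches {A} ∋ A.
H↔A cannot be blocked by any observed set — no back-door set.

H→A: no observed back-door set.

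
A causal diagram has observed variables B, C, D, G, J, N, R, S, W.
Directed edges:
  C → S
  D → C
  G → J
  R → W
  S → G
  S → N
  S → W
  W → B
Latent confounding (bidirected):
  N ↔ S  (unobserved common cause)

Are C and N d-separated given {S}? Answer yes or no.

Bayes-Ball from C | {S} reaches {D,N}.
N ∈ reach(C|{S}) ⇒ C ⊥̸ N | {S}.

No — C and N are d-connected given {S}.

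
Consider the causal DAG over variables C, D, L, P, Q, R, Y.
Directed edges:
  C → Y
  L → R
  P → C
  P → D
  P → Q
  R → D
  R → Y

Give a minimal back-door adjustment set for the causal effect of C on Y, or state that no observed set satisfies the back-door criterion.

desc(C)\{C}={Y}; candidates ⊆ {D,L,P,Q,R}.
∅: C⊥Y given ∅ in G with C→· removed — back-door holds.

C→Y: minimal back-door set ∅.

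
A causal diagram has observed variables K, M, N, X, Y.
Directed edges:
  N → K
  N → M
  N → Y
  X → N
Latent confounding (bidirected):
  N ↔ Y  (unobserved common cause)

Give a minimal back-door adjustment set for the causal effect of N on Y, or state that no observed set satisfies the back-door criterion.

desc(N)\{N}={K,M,Y}; candidates ⊆ {X}.
N↔Y: latent back-door arc(s) into N.
size 0: {}; under {} N still reaches {X,Y} ∋ Y.
size 1: {X}; under {X} N still reaches {Y} ∋ Y.
N↔Y cannot be blocked by any observed set — no back-door set.

N→Y: no observed back-door set.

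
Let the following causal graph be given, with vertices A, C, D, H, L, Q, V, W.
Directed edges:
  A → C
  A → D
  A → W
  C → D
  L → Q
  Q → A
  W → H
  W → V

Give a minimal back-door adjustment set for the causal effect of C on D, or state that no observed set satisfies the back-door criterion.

desc(C)\{C}={D}; candidates ⊆ {A,H,L,Q,V,W}.
size 0: {}; under {} C still reaches {A,D,H,L,Q,V,W} ∋ D.
{A}: C⊥D given {A} in G with C→· removed — back-door holds.

C→D: minimal back-door set {A}.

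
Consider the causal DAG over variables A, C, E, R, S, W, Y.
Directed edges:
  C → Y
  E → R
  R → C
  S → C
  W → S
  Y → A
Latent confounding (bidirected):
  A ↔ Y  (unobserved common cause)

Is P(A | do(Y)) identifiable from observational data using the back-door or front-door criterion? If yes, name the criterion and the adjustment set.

desc(Y)\{Y}={A}; candidates ⊆ {C,E,R,S,W}.
Y↔A: latent back-door arc(s) into Y.
size 0: {}; under {} Y still reaches {A,C,E,R,S,W} ∋ A.
size 1: {C}, {E}, {R} …(+2); under {C} Y still reaches {A} ∋ A.
size 2: {C,E}, {C,R}, {C,S} …(+7); under {C,E} Y still reaches {A} ∋ A.
Y↔A cannot be blocked by any observed set — no back-door set.
No mediator lies on a directed Y→…→A path.
Neither criterion identifies P(A|do(Y)) in this graph.

P(A|do(Y)): not identifiable (no BD/FD set).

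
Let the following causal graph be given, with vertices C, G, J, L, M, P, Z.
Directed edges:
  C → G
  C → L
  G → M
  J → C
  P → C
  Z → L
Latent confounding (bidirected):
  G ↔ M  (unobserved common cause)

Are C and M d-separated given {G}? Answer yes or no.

No — C and M are d-connected given {G}.

Bayes-Ball from C | {G} reaches {J,L,M,P}.
M ∈ reach(C|{G}) ⇒ C ⊥̸ M | {G}.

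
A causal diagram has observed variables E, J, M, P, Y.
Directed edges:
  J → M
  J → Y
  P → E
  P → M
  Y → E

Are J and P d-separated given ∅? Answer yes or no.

Bayes-Ball from J | ∅ reaches {E,M,Y}.
P ∉ reach(J|∅) ⇒ J ⊥ P | ∅.

Yes — J ⊥ P | ∅.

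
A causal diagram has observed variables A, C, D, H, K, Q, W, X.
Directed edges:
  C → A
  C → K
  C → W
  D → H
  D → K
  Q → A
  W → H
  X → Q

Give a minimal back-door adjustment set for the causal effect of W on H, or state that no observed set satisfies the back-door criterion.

W→H: minimal back-door set ∅.

desc(W)\{W}={H}; candidates ⊆ {A,C,D,K,Q,X}.
∅: W⊥H given ∅ in G with W→· removed — back-door holds.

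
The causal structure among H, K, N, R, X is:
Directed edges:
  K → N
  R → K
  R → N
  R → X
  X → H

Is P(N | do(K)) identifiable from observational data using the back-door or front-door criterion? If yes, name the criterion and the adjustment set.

desc(K)\{K}={N}; candidates ⊆ {H,R,X}.
size 0: {}; under {} K still reaches {H,N,R,X} ∋ N.
{R}: K⊥N given {R} in G with K→· removed — back-door holds.
P(N|do(K)) = Σ_{R} P(N|K,R)·P(R).

P(N|do(K)): backdoor, adjust for {R}.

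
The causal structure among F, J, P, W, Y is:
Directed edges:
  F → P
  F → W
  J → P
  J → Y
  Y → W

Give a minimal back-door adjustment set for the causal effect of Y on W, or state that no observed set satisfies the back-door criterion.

desc(Y)\{Y}={W}; candidates ⊆ {F,J,P}.
∅: Y⊥W given ∅ in G with Y→· removed — back-door holds.

Y→W: minimal back-door set ∅.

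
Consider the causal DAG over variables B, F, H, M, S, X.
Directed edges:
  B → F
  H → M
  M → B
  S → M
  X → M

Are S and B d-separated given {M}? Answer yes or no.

Bayes-Ball from S | {M} reaches {H,X}.
B ∉ reach(S|{M}) ⇒ S ⊥ B | {M}.

Yes — S ⊥ B | {M}.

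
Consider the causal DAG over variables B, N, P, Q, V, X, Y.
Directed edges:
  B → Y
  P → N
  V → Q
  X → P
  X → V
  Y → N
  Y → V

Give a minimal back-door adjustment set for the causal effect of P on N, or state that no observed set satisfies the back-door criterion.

P→N: minimal back-door set ∅.

desc(P)\{P}={N}; candidates ⊆ {B,Q,V,X,Y}.
∅: P⊥N given ∅ in G with P→· removed — back-door holds.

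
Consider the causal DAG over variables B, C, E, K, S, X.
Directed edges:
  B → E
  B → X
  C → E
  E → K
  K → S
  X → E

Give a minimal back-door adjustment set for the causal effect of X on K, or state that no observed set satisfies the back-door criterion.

desc(X)\{X}={E,K,S}; candidates ⊆ {B,C}.
size 0: {}; under {} X still reaches {B,E,K,S} ∋ K.
{B}: X⊥K given {B} in G with X→· removed — back-door holds.

X→K: minimal back-door set {B}.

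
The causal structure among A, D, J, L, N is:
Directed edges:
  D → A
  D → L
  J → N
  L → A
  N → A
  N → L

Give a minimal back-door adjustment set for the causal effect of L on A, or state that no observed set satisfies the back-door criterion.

desc(L)\{L}={A}; candidates ⊆ {D,J,N}.
size 0: {}; under {} L still reaches {A,D,J,N} ∋ A.
size 1: {D}, {J}, {N}; under {D} L still reaches {A,J,N} ∋ A.
{D,N}: L⊥A given {D,N} in G with L→· removed — back-door holds.

L→A: minimal back-door set {D, N}.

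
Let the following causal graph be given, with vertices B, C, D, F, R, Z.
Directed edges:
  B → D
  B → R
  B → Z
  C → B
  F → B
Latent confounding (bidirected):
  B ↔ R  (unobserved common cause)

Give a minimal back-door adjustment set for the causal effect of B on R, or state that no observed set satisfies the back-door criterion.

desc(B)\{B}={D,R,Z}; candidates ⊆ {C,F}.
B↔R: latent back-door arc(s) into B.
size 0: {}; under {} B still reaches {C,F,R} ∋ R.
size 1: {C}, {F}; under {C} B still reaches {F,R} ∋ R.
size 2: {C,F}; under {C,F} B still reaches {R} ∋ R.
B↔R cannot be blocked by any observed set — no back-door set.

B→R: no observed back-door set.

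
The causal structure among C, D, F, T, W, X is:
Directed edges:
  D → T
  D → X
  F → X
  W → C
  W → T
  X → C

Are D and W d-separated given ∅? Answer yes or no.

Bayes-Ball from D | ∅ reaches {C,T,X}.
W ∉ reach(D|∅) ⇒ D ⊥ W | ∅.

Yes — D ⊥ W | ∅.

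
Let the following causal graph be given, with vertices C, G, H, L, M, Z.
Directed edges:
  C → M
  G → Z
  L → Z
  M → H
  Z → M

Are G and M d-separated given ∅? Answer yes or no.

Bayes-Ball from G | ∅ reaches {H,M,Z}.
M ∈ reach(G|∅) ⇒ G ⊥̸ M | ∅.

No — G and M are d-connected given ∅.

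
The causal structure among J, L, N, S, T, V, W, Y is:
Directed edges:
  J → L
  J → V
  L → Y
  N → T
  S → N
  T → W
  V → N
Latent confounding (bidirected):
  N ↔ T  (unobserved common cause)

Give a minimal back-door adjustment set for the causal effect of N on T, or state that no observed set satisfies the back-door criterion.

N→T: no observed back-door set.

desc(N)\{N}={T,W}; candidates ⊆ {J,L,S,V,Y}.
N↔T: latent back-door arc(s) into N.
size 0: {}; under {} N still reaches {J,L,S,T,V,W,Y} ∋ T.
size 1: {J}, {L}, {S} …(+2); under {J} N still reaches {S,T,V,W} ∋ T.
size 2: {J,L}, {J,S}, {J,V} …(+7); under {J,L} N still reaches {S,T,V,W} ∋ T.
N↔T cannot be blocked by any observed set — no back-door set.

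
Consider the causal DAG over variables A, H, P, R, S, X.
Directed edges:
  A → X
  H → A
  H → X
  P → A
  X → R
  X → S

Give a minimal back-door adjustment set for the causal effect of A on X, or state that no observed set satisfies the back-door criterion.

desc(A)\{A}={R,S,X}; candidates ⊆ {H,P}.
size 0: {}; under {} A still reaches {H,P,R,S,X} ∋ X.
{H}: A⊥X given {H} in G with A→· removed — back-door holds.

A→X: minimal back-door set {H}.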